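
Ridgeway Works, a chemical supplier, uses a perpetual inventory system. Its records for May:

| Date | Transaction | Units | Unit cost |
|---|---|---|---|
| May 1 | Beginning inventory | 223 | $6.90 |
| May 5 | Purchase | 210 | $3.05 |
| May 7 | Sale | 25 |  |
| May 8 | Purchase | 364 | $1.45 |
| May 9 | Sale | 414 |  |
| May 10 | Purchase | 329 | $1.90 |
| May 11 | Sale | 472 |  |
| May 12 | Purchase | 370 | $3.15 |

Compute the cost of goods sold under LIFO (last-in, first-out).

COGS = $1,848.60

May 7, 25 sold [LIFO — newest first]: 25 @ $3.05 = $76.25
May 9, 414 sold [LIFO — newest first]: 364 @ $1.45 + 50 @ $3.05 = $680.30
May 11, 472 sold [LIFO — newest first]: 329 @ $1.90 + 135 @ $3.05 + 8 @ $6.90 = $1,092.05
Total COGS = $76.25 + $680.30 + $1,092.05 = $1,848.60
Ending inventory: 215 @ $6.90 + 370 @ $3.15 = $2,649.00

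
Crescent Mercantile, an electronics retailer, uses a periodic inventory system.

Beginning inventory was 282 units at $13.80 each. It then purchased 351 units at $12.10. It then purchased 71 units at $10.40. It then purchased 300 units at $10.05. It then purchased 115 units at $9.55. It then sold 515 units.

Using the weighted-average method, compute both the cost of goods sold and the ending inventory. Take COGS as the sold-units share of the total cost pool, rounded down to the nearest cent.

COGS = $5,978.57; ending inventory = $7,011.78

Sale 1, sell 515: 515/1119 × $12,990.35 → $5,978.57
Ending inventory (cost pool remaining) = $7,011.78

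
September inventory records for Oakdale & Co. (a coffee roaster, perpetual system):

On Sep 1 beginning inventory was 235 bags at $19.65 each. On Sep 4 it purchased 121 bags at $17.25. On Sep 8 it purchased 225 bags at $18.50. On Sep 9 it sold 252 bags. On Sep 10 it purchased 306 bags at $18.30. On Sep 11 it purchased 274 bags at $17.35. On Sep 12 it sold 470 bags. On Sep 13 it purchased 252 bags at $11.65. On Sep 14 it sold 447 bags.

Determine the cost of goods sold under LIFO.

Sep 9, 252 sold [LIFO — newest first]: 225 @ $18.50 + 27 @ $17.25 = $4,628.25
Sep 12, 470 sold [LIFO — newest first]: 274 @ $17.35 + 196 @ $18.30 = $8,340.70
Sep 14, 447 sold [LIFO — newest first]: 252 @ $11.65 + 110 @ $18.30 + 85 @ $17.25 = $6,415.05
Total COGS = $4,628.25 + $8,340.70 + $6,415.05 = $19,384.00
Ending inventory: 235 @ $19.65 + 9 @ $17.25 = $4,773.00
Check: goods available $24,157.00 = COGS $19,384.00 + ending $4,773.00

COGS = $19,384.00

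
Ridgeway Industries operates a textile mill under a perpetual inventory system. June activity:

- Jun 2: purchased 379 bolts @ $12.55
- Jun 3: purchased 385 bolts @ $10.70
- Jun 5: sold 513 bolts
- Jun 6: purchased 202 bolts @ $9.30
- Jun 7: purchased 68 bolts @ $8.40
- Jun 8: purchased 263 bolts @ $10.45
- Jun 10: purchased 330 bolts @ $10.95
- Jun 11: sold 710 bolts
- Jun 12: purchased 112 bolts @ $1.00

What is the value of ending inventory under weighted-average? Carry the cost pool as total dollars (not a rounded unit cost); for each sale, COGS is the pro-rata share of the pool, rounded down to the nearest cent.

After Jun 2: 379 on hand, pool $4,756.45 (≈ $12.5500 each)
After Jun 3: 764 on hand, pool $8,875.95 (≈ $11.6177 each)
Jun 5, sell 513: 513/764 × $8,875.95 → $5,959.89
After Jun 6: 453 on hand, pool $4,794.66 (≈ $10.5842 each)
After Jun 7: 521 on hand, pool $5,365.86 (≈ $10.2992 each)
After Jun 8: 784 on hand, pool $8,114.21 (≈ $10.3498 each)
After Jun 10: 1114 on hand, pool $11,727.71 (≈ $10.5276 each)
Jun 11, sell 710: 710/1114 × $11,727.71 → $7,474.57
After Jun 12: 516 on hand, pool $4,365.14 (≈ $8.4596 each)
Total COGS = $5,959.89 + $7,474.57 = $13,434.46
Ending inventory (cost pool remaining) = $4,365.14
Check: goods available $17,799.60 = COGS $13,434.46 + ending $4,365.14

Ending inventory = $4,365.14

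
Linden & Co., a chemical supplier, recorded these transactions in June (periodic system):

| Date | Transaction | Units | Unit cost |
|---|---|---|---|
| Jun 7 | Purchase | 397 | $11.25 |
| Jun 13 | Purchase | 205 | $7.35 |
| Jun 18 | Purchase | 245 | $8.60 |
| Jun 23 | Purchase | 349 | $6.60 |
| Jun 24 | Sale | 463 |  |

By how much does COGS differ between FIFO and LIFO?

$1,667.55

FIFO COGS: 397 @ $11.25 + 66 @ $7.35 = $4,951.35
LIFO COGS: 349 @ $6.60 + 114 @ $8.60 = $3,283.80
Difference = |$4,951.35 − $3,283.80| = $1,667.55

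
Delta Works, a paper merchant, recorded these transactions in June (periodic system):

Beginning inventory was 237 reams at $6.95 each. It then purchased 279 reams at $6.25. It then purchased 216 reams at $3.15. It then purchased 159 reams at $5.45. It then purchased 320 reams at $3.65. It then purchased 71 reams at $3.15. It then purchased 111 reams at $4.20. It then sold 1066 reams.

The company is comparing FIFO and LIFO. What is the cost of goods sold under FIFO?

COGS = $5,576.60

FIFO COGS: 237 @ $6.95 + 279 @ $6.25 + 216 @ $3.15 + 159 @ $5.45 + 175 @ $3.65 = $5,576.60
LIFO COGS: 111 @ $4.20 + 71 @ $3.15 + 320 @ $3.65 + 159 @ $5.45 + 216 @ $3.15 + 189 @ $6.25 = $4,586.05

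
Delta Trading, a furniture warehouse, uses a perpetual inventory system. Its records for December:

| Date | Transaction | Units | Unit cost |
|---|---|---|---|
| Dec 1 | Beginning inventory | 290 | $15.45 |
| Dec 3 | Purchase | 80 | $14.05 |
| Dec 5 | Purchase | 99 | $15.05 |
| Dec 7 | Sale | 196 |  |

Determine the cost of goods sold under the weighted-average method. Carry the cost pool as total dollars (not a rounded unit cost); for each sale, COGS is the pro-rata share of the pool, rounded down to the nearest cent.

COGS = $2,964.84

After Dec 1: 290 on hand, pool $4,480.50 (≈ $15.4500 each)
After Dec 3: 370 on hand, pool $5,604.50 (≈ $15.1473 each)
After Dec 5: 469 on hand, pool $7,094.45 (≈ $15.1268 each)
Dec 7, sell 196: 196/469 × $7,094.45 → $2,964.84
Ending inventory (cost pool remaining) = $4,129.61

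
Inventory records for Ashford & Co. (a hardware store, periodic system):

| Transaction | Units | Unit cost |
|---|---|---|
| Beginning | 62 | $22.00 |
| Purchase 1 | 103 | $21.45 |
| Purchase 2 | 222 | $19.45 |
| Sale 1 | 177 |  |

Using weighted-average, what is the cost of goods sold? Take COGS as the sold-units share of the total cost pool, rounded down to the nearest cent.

Sale 1, sell 177: 177/387 × $7,891.25 → $3,609.17
Ending inventory (cost pool remaining) = $4,282.08

COGS = $3,609.17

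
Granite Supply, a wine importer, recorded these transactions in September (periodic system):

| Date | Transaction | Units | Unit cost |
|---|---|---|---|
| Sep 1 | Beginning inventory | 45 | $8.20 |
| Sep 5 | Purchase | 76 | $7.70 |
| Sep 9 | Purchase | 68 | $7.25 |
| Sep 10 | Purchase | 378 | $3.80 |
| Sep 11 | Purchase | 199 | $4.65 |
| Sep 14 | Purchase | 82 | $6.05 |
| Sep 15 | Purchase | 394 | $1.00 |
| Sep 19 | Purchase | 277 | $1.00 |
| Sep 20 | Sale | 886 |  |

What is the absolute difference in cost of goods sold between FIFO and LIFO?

$2,557.50

FIFO COGS: 45 @ $8.20 + 76 @ $7.70 + 68 @ $7.25 + 378 @ $3.80 + 199 @ $4.65 + 82 @ $6.05 + 38 @ $1.00 = $4,343.05
LIFO COGS: 277 @ $1.00 + 394 @ $1.00 + 82 @ $6.05 + 133 @ $4.65 = $1,785.55
Difference = |$4,343.05 − $1,785.55| = $2,557.50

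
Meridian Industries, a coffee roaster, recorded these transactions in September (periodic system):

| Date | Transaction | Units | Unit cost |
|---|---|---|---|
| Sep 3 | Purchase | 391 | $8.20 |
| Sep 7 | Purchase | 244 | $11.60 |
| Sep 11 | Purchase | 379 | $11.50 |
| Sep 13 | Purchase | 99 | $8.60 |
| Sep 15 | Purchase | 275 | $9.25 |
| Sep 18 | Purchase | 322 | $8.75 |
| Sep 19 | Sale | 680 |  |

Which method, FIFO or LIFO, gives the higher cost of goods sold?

FIFO COGS: 391 @ $8.20 + 244 @ $11.60 + 45 @ $11.50 = $6,554.10
LIFO COGS: 322 @ $8.75 + 275 @ $9.25 + 83 @ $8.60 = $6,075.05

FIFO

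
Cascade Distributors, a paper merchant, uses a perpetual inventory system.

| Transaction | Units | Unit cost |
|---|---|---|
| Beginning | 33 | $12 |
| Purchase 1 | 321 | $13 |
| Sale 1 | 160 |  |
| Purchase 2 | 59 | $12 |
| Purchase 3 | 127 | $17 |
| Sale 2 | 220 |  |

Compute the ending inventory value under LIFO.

Ending inventory = $2,047

Sale 1 (160) [LIFO — newest first]: 160 @ $13 = $2,080
Sale 2 (220) [LIFO — newest first]: 127 @ $17 + 59 @ $12 + 34 @ $13 = $3,309
Total COGS = $2,080 + $3,309 = $5,389
Ending inventory: 33 @ $12 + 127 @ $13 = $2,047
Check: goods available $7,436 = COGS $5,389 + ending $2,047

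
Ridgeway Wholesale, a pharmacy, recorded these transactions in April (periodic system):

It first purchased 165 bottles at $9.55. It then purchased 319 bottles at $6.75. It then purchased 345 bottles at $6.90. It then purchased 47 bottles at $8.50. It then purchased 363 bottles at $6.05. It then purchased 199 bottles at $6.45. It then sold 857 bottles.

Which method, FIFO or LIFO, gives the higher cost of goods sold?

FIFO COGS: 165 @ $9.55 + 319 @ $6.75 + 345 @ $6.90 + 28 @ $8.50 = $6,347.50
LIFO COGS: 199 @ $6.45 + 363 @ $6.05 + 47 @ $8.50 + 248 @ $6.90 = $5,590.40

FIFO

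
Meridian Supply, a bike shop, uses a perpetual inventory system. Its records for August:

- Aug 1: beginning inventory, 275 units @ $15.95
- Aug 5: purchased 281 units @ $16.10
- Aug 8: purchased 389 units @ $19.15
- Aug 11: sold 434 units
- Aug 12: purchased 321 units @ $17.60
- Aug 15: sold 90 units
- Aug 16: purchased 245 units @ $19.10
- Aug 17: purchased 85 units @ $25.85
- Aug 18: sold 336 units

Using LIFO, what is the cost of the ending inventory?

Ending inventory = $12,145.85

Aug 11, 434 sold [LIFO — newest first]: 389 @ $19.15 + 45 @ $16.10 = $8,173.85
Aug 15, 90 sold [LIFO — newest first]: 90 @ $17.60 = $1,584.00
Aug 18, 336 sold [LIFO — newest first]: 85 @ $25.85 + 245 @ $19.10 + 6 @ $17.60 = $6,982.35
Total COGS = $8,173.85 + $1,584.00 + $6,982.35 = $16,740.20
Ending inventory: 275 @ $15.95 + 236 @ $16.10 + 225 @ $17.60 = $12,145.85
Check: goods available $28,886.05 = COGS $16,740.20 + ending $12,145.85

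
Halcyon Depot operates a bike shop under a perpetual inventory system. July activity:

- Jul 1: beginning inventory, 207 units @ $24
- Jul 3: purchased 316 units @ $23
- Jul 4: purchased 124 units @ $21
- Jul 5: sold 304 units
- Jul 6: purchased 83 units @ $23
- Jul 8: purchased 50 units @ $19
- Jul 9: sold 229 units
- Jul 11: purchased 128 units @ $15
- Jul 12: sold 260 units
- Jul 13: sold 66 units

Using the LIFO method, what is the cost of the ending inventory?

Jul 5, 304 sold [LIFO — newest first]: 124 @ $21 + 180 @ $23 = $6,744
Jul 9, 229 sold [LIFO — newest first]: 50 @ $19 + 83 @ $23 + 96 @ $23 = $5,067
Jul 12, 260 sold [LIFO — newest first]: 128 @ $15 + 40 @ $23 + 92 @ $24 = $5,048
Jul 13, 66 sold [LIFO — newest first]: 66 @ $24 = $1,584
Total COGS = $6,744 + $5,067 + $5,048 + $1,584 = $18,443
Ending inventory: 49 @ $24 = $1,176
Check: goods available $19,619 = COGS $18,443 + ending $1,176

Ending inventory = $1,176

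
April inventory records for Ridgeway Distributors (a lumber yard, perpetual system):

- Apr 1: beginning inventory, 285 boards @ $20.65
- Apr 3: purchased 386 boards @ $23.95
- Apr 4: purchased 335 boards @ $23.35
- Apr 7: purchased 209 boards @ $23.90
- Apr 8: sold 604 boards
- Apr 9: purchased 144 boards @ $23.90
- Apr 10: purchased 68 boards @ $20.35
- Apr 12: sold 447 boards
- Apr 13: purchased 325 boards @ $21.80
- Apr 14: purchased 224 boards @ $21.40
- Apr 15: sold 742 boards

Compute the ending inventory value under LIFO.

Ending inventory = $3,778.95

Apr 8, 604 sold [LIFO — newest first]: 209 @ $23.90 + 335 @ $23.35 + 60 @ $23.95 = $14,254.35
Apr 12, 447 sold [LIFO — newest first]: 68 @ $20.35 + 144 @ $23.90 + 235 @ $23.95 = $10,453.65
Apr 15, 742 sold [LIFO — newest first]: 224 @ $21.40 + 325 @ $21.80 + 91 @ $23.95 + 102 @ $20.65 = $16,164.35
Total COGS = $14,254.35 + $10,453.65 + $16,164.35 = $40,872.35
Ending inventory: 183 @ $20.65 = $3,778.95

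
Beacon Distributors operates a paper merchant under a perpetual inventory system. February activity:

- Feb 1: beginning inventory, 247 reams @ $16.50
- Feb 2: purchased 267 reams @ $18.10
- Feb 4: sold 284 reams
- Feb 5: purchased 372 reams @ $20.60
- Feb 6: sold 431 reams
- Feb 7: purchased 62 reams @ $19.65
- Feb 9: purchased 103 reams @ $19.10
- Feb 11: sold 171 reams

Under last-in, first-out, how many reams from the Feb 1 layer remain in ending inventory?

Feb 4, 284 sold [LIFO — newest first]: 267 @ $18.10 + 17 @ $16.50 = $5,113.20
Feb 6, 431 sold [LIFO — newest first]: 372 @ $20.60 + 59 @ $16.50 = $8,636.70
Feb 11, 171 sold [LIFO — newest first]: 103 @ $19.10 + 62 @ $19.65 + 6 @ $16.50 = $3,284.60
Total COGS = $5,113.20 + $8,636.70 + $3,284.60 = $17,034.50
Ending inventory: 165 @ $16.50 = $2,722.50

165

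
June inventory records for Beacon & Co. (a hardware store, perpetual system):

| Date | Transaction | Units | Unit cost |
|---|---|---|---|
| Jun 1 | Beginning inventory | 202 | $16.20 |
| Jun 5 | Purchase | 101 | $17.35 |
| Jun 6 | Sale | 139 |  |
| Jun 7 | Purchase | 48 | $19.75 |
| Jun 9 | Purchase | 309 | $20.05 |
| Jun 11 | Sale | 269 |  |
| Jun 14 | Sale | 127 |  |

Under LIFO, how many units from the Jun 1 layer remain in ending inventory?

125

Jun 6, 139 sold [LIFO — newest first]: 101 @ $17.35 + 38 @ $16.20 = $2,367.95
Jun 11, 269 sold [LIFO — newest first]: 269 @ $20.05 = $5,393.45
Jun 14, 127 sold [LIFO — newest first]: 40 @ $20.05 + 48 @ $19.75 + 39 @ $16.20 = $2,381.80
Total COGS = $2,367.95 + $5,393.45 + $2,381.80 = $10,143.20
Ending inventory: 125 @ $16.20 = $2,025.00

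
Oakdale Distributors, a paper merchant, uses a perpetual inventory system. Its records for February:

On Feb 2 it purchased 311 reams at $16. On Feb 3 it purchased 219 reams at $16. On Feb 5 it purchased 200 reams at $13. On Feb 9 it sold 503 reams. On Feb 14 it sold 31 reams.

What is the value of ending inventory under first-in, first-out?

Ending inventory = $2,548

Feb 9, 503 sold [FIFO — oldest first]: 311 @ $16 + 192 @ $16 = $8,048
Feb 14, 31 sold [FIFO — oldest first]: 27 @ $16 + 4 @ $13 = $484
Total COGS = $8,048 + $484 = $8,532
Ending inventory: 196 @ $13 = $2,548
Check: goods available $11,080 = COGS $8,532 + ending $2,548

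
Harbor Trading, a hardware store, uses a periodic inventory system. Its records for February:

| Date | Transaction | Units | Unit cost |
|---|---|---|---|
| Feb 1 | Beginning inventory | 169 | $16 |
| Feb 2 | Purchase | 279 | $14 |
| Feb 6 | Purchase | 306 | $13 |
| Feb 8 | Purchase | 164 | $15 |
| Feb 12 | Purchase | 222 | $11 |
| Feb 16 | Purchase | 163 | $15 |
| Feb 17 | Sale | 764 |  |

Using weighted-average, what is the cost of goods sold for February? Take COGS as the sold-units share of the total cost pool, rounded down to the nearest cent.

Feb 17, sell 764: 764/1303 × $17,935.00 → $10,515.99
Ending inventory (cost pool remaining) = $7,419.01

COGS = $10,515.99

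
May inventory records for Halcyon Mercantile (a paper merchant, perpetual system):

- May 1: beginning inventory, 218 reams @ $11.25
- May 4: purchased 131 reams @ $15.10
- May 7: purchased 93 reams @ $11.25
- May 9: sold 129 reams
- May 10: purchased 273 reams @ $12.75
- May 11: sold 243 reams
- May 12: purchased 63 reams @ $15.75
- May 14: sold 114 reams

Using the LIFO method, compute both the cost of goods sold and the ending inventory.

May 9, 129 sold [LIFO — newest first]: 93 @ $11.25 + 36 @ $15.10 = $1,589.85
May 11, 243 sold [LIFO — newest first]: 243 @ $12.75 = $3,098.25
May 14, 114 sold [LIFO — newest first]: 63 @ $15.75 + 30 @ $12.75 + 21 @ $15.10 = $1,691.85
Total COGS = $1,589.85 + $3,098.25 + $1,691.85 = $6,379.95
Ending inventory: 218 @ $11.25 + 74 @ $15.10 = $3,569.90

COGS = $6,379.95; ending inventory = $3,569.90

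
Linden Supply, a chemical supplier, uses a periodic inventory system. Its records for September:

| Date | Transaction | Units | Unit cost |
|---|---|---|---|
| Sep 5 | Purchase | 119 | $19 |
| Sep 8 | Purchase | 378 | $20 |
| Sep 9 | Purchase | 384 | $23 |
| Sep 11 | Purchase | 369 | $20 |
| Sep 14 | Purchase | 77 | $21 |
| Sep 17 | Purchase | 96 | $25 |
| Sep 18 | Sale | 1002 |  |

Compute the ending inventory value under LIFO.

Ending inventory = $8,301

Sep 18, 1002 sold [LIFO — newest first]: 96 @ $25 + 77 @ $21 + 369 @ $20 + 384 @ $23 + 76 @ $20 = $21,749
Ending inventory: 119 @ $19 + 302 @ $20 = $8,301
Check: goods available $30,050 = COGS $21,749 + ending $8,301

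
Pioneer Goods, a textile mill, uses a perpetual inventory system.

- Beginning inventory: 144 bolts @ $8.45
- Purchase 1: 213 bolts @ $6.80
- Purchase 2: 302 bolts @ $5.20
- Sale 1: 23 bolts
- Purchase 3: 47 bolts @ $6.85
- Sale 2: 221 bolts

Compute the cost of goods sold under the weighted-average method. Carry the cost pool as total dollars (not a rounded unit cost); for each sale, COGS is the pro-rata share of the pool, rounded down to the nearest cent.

After Beginning: 144 on hand, pool $1,216.80 (≈ $8.4500 each)
After Purchase 1: 357 on hand, pool $2,665.20 (≈ $7.4655 each)
After Purchase 2: 659 on hand, pool $4,235.60 (≈ $6.4273 each)
Sale 1, sell 23: 23/659 × $4,235.60 → $147.82
After Purchase 3: 683 on hand, pool $4,409.73 (≈ $6.4564 each)
Sale 2, sell 221: 221/683 × $4,409.73 → $1,426.86
Total COGS = $147.82 + $1,426.86 = $1,574.68
Ending inventory (cost pool remaining) = $2,982.87

COGS = $1,574.68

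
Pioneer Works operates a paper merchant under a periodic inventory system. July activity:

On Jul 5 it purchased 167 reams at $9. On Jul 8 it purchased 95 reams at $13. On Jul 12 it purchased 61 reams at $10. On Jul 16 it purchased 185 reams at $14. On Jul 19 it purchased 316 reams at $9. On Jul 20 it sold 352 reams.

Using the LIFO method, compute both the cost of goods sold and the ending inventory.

COGS = $3,348; ending inventory = $5,434

Jul 20, 352 sold [LIFO — newest first]: 316 @ $9 + 36 @ $14 = $3,348
Ending inventory: 167 @ $9 + 95 @ $13 + 61 @ $10 + 149 @ $14 = $5,434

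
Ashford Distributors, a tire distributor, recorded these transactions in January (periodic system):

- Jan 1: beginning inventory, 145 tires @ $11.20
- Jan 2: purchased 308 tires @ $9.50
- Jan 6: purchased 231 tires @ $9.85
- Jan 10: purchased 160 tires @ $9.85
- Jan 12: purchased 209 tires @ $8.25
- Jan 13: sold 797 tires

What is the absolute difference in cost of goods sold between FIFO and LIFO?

FIFO COGS: 145 @ $11.20 + 308 @ $9.50 + 231 @ $9.85 + 113 @ $9.85 = $7,938.40
LIFO COGS: 209 @ $8.25 + 160 @ $9.85 + 231 @ $9.85 + 197 @ $9.50 = $7,447.10
Difference = |$7,938.40 − $7,447.10| = $491.30

$491.30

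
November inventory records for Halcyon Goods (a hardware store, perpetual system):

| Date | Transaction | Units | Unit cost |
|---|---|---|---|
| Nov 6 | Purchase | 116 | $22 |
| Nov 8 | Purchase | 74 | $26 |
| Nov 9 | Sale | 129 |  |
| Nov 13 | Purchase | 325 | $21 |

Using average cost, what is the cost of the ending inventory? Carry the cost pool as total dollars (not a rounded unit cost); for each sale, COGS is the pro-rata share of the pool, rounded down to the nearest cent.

After Nov 6: 116 on hand, pool $2,552.00 (≈ $22.0000 each)
After Nov 8: 190 on hand, pool $4,476.00 (≈ $23.5579 each)
Nov 9, sell 129: 129/190 × $4,476.00 → $3,038.96
After Nov 13: 386 on hand, pool $8,262.04 (≈ $21.4042 each)
Ending inventory (cost pool remaining) = $8,262.04

Ending inventory = $8,262.04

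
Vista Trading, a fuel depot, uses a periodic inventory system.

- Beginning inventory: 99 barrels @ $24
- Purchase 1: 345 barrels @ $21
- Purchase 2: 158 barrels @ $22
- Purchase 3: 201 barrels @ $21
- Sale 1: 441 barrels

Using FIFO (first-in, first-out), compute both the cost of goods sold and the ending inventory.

COGS = $9,558; ending inventory = $7,760

Sale 1 (441) [FIFO — oldest first]: 99 @ $24 + 342 @ $21 = $9,558
Ending inventory: 3 @ $21 + 158 @ $22 + 201 @ $21 = $7,760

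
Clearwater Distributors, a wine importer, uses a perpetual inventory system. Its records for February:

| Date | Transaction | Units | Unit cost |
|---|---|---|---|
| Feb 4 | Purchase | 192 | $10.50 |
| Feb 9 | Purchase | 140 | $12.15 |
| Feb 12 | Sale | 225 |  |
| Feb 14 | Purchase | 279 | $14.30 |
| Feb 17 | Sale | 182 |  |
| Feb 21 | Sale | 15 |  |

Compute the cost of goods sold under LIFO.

Feb 12, 225 sold [LIFO — newest first]: 140 @ $12.15 + 85 @ $10.50 = $2,593.50
Feb 17, 182 sold [LIFO — newest first]: 182 @ $14.30 = $2,602.60
Feb 21, 15 sold [LIFO — newest first]: 15 @ $14.30 = $214.50
Total COGS = $2,593.50 + $2,602.60 + $214.50 = $5,410.60
Ending inventory: 107 @ $10.50 + 82 @ $14.30 = $2,296.10
Check: goods available $7,706.70 = COGS $5,410.60 + ending $2,296.10

COGS = $5,410.60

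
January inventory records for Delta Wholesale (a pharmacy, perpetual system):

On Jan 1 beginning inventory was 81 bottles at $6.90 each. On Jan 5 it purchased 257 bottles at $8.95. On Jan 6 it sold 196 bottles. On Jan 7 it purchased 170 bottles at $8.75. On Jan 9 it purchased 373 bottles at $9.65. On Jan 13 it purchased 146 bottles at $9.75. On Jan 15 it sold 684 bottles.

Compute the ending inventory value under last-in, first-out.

Jan 6, 196 sold [LIFO — newest first]: 196 @ $8.95 = $1,754.20
Jan 15, 684 sold [LIFO — newest first]: 146 @ $9.75 + 373 @ $9.65 + 165 @ $8.75 = $6,466.70
Total COGS = $1,754.20 + $6,466.70 = $8,220.90
Ending inventory: 81 @ $6.90 + 61 @ $8.95 + 5 @ $8.75 = $1,148.60

Ending inventory = $1,148.60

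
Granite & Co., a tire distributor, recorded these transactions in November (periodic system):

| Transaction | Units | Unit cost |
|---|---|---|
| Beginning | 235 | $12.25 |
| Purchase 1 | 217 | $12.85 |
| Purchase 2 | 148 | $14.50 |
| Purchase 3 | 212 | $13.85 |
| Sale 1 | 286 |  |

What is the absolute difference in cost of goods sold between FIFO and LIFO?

FIFO COGS: 235 @ $12.25 + 51 @ $12.85 = $3,534.10
LIFO COGS: 212 @ $13.85 + 74 @ $14.50 = $4,009.20
Difference = |$3,534.10 − $4,009.20| = $475.10

$475.10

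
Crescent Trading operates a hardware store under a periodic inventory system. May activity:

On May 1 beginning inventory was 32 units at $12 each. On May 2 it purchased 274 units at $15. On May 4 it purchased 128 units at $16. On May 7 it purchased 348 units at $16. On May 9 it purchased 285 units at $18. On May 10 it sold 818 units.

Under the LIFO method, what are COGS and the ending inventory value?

May 10, 818 sold [LIFO — newest first]: 285 @ $18 + 348 @ $16 + 128 @ $16 + 57 @ $15 = $13,601
Ending inventory: 32 @ $12 + 217 @ $15 = $3,639

COGS = $13,601; ending inventory = $3,639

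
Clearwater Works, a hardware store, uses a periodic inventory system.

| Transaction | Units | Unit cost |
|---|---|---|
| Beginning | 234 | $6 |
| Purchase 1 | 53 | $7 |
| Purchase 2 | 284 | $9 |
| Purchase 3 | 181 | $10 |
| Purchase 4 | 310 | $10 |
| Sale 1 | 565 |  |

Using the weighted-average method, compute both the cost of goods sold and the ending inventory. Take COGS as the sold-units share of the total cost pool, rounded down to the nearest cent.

COGS = $4,916.35; ending inventory = $4,324.65

Sale 1, sell 565: 565/1062 × $9,241.00 → $4,916.35
Ending inventory (cost pool remaining) = $4,324.65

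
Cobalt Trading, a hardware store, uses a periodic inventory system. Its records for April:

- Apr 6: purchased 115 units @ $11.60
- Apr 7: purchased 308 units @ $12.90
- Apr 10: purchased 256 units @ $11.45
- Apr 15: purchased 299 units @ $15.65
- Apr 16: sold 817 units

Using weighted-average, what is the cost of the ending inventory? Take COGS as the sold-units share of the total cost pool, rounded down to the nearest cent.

Apr 16, sell 817: 817/978 × $12,917.75 → $10,791.20
Ending inventory (cost pool remaining) = $2,126.55

Ending inventory = $2,126.55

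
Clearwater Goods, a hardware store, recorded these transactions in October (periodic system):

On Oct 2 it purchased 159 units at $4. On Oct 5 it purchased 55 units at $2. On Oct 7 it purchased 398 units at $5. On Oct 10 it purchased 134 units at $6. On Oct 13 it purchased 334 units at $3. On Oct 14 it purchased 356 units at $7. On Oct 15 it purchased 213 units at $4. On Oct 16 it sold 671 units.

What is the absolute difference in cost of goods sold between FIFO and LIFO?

$560

FIFO COGS: 159 @ $4 + 55 @ $2 + 398 @ $5 + 59 @ $6 = $3,090
LIFO COGS: 213 @ $4 + 356 @ $7 + 102 @ $3 = $3,650
Difference = |$3,090 − $3,650| = $560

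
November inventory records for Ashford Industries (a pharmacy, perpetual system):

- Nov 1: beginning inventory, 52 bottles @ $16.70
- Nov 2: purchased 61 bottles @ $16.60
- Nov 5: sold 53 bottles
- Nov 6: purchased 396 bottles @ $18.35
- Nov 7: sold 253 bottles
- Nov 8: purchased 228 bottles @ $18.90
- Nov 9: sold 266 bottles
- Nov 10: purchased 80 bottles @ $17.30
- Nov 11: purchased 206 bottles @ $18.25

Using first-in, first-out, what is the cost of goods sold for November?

Nov 5, 53 sold [FIFO — oldest first]: 52 @ $16.70 + 1 @ $16.60 = $885.00
Nov 7, 253 sold [FIFO — oldest first]: 60 @ $16.60 + 193 @ $18.35 = $4,537.55
Nov 9, 266 sold [FIFO — oldest first]: 203 @ $18.35 + 63 @ $18.90 = $4,915.75
Total COGS = $885.00 + $4,537.55 + $4,915.75 = $10,338.30
Ending inventory: 165 @ $18.90 + 80 @ $17.30 + 206 @ $18.25 = $8,262.00

COGS = $10,338.30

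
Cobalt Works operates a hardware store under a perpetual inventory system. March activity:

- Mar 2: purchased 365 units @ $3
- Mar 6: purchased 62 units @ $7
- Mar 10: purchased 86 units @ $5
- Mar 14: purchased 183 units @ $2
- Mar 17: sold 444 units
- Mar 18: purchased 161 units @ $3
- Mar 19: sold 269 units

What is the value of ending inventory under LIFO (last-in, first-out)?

Ending inventory = $432

Mar 17, 444 sold [LIFO — newest first]: 183 @ $2 + 86 @ $5 + 62 @ $7 + 113 @ $3 = $1,569
Mar 19, 269 sold [LIFO — newest first]: 161 @ $3 + 108 @ $3 = $807
Total COGS = $1,569 + $807 = $2,376
Ending inventory: 144 @ $3 = $432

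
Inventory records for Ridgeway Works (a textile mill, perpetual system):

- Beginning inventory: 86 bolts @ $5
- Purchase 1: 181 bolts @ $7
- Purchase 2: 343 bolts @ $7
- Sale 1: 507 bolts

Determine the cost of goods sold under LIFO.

COGS = $3,549

Sale 1 (507) [LIFO — newest first]: 343 @ $7 + 164 @ $7 = $3,549
Ending inventory: 86 @ $5 + 17 @ $7 = $549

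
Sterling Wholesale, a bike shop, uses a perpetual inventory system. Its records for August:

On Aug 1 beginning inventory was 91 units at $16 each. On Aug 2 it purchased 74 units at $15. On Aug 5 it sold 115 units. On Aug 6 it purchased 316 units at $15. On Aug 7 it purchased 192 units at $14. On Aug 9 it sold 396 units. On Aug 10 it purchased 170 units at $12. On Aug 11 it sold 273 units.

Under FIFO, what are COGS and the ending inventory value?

COGS = $11,326; ending inventory = $708

Aug 5, 115 sold [FIFO — oldest first]: 91 @ $16 + 24 @ $15 = $1,816
Aug 9, 396 sold [FIFO — oldest first]: 50 @ $15 + 316 @ $15 + 30 @ $14 = $5,910
Aug 11, 273 sold [FIFO — oldest first]: 162 @ $14 + 111 @ $12 = $3,600
Total COGS = $1,816 + $5,910 + $3,600 = $11,326
Ending inventory: 59 @ $12 = $708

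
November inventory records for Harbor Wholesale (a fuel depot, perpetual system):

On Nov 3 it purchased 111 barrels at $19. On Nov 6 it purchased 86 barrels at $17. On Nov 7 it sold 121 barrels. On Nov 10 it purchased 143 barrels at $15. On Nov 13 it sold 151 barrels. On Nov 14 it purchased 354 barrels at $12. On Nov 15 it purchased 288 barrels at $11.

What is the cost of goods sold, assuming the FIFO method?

Nov 7, 121 sold [FIFO — oldest first]: 111 @ $19 + 10 @ $17 = $2,279
Nov 13, 151 sold [FIFO — oldest first]: 76 @ $17 + 75 @ $15 = $2,417
Total COGS = $2,279 + $2,417 = $4,696
Ending inventory: 68 @ $15 + 354 @ $12 + 288 @ $11 = $8,436
Check: goods available $13,132 = COGS $4,696 + ending $8,436

COGS = $4,696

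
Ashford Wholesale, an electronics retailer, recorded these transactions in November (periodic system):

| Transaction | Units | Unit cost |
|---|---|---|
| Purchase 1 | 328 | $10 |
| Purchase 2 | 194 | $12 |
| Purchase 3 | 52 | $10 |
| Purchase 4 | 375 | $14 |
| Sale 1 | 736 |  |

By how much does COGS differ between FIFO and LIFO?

$852

FIFO COGS: 328 @ $10 + 194 @ $12 + 52 @ $10 + 162 @ $14 = $8,396
LIFO COGS: 375 @ $14 + 52 @ $10 + 194 @ $12 + 115 @ $10 = $9,248
Difference = |$8,396 − $9,248| = $852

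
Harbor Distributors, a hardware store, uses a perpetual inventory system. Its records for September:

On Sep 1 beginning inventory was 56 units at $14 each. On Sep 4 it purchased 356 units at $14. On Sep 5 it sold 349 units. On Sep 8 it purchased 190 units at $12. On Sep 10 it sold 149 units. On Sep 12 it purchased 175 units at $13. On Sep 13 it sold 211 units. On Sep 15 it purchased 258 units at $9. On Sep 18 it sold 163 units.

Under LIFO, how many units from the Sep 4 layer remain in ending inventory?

Sep 5, 349 sold [LIFO — newest first]: 349 @ $14 = $4,886
Sep 10, 149 sold [LIFO — newest first]: 149 @ $12 = $1,788
Sep 13, 211 sold [LIFO — newest first]: 175 @ $13 + 36 @ $12 = $2,707
Sep 18, 163 sold [LIFO — newest first]: 163 @ $9 = $1,467
Total COGS = $4,886 + $1,788 + $2,707 + $1,467 = $10,848
Ending inventory: 56 @ $14 + 7 @ $14 + 5 @ $12 + 95 @ $9 = $1,797
Check: goods available $12,645 = COGS $10,848 + ending $1,797

7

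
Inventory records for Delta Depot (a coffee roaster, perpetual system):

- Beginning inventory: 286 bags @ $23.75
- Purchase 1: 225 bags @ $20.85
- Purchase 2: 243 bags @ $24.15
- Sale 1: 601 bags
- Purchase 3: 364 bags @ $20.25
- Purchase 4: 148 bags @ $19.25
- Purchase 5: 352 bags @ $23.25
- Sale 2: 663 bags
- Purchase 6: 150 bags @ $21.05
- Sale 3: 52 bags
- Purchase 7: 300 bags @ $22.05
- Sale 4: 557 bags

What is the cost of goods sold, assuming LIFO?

COGS = $41,044.45

Sale 1 (601) [LIFO — newest first]: 243 @ $24.15 + 225 @ $20.85 + 133 @ $23.75 = $13,718.45
Sale 2 (663) [LIFO — newest first]: 352 @ $23.25 + 148 @ $19.25 + 163 @ $20.25 = $14,333.75
Sale 3 (52) [LIFO — newest first]: 52 @ $21.05 = $1,094.60
Sale 4 (557) [LIFO — newest first]: 300 @ $22.05 + 98 @ $21.05 + 159 @ $20.25 = $11,897.65
Total COGS = $13,718.45 + $14,333.75 + $1,094.60 + $11,897.65 = $41,044.45
Ending inventory: 153 @ $23.75 + 42 @ $20.25 = $4,484.25
Check: goods available $45,528.70 = COGS $41,044.45 + ending $4,484.25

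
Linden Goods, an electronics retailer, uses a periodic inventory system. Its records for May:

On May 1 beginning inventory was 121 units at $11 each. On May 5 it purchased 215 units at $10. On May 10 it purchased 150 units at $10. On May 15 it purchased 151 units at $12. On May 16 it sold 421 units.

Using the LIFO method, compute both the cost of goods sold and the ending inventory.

COGS = $4,512; ending inventory = $2,281

May 16, 421 sold [LIFO — newest first]: 151 @ $12 + 150 @ $10 + 120 @ $10 = $4,512
Ending inventory: 121 @ $11 + 95 @ $10 = $2,281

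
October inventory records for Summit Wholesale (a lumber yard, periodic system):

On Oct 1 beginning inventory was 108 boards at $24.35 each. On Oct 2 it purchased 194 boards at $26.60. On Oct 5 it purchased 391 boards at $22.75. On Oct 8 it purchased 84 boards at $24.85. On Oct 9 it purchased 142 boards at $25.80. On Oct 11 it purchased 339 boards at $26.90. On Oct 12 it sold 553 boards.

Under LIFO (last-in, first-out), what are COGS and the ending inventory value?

Oct 12, 553 sold [LIFO — newest first]: 339 @ $26.90 + 142 @ $25.80 + 72 @ $24.85 = $14,571.90
Ending inventory: 108 @ $24.35 + 194 @ $26.60 + 391 @ $22.75 + 12 @ $24.85 = $16,983.65

COGS = $14,571.90; ending inventory = $16,983.65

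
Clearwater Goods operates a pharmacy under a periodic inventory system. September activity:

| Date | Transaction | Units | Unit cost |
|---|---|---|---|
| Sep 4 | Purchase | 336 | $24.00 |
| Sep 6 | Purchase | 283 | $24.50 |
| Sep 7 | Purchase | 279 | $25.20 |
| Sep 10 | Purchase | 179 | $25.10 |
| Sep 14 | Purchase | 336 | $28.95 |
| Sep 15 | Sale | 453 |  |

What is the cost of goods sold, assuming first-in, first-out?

COGS = $10,930.50

Sep 15, 453 sold [FIFO — oldest first]: 336 @ $24.00 + 117 @ $24.50 = $10,930.50
Ending inventory: 166 @ $24.50 + 279 @ $25.20 + 179 @ $25.10 + 336 @ $28.95 = $25,317.90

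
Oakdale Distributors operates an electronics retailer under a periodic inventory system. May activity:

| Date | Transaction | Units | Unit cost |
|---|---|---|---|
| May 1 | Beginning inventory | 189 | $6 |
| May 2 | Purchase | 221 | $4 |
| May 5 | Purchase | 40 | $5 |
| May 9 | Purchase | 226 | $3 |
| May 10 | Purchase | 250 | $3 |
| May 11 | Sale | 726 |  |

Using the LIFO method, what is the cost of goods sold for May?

COGS = $2,468

May 11, 726 sold [LIFO — newest first]: 250 @ $3 + 226 @ $3 + 40 @ $5 + 210 @ $4 = $2,468
Ending inventory: 189 @ $6 + 11 @ $4 = $1,178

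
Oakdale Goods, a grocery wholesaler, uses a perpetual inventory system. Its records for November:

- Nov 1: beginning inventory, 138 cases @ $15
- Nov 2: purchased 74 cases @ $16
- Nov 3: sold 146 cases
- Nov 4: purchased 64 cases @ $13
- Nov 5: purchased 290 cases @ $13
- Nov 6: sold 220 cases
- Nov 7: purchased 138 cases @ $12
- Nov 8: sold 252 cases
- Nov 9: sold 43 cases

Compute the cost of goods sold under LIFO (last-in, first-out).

COGS = $8,867

Nov 3, 146 sold [LIFO — newest first]: 74 @ $16 + 72 @ $15 = $2,264
Nov 6, 220 sold [LIFO — newest first]: 220 @ $13 = $2,860
Nov 8, 252 sold [LIFO — newest first]: 138 @ $12 + 70 @ $13 + 44 @ $13 = $3,138
Nov 9, 43 sold [LIFO — newest first]: 20 @ $13 + 23 @ $15 = $605
Total COGS = $2,264 + $2,860 + $3,138 + $605 = $8,867
Ending inventory: 43 @ $15 = $645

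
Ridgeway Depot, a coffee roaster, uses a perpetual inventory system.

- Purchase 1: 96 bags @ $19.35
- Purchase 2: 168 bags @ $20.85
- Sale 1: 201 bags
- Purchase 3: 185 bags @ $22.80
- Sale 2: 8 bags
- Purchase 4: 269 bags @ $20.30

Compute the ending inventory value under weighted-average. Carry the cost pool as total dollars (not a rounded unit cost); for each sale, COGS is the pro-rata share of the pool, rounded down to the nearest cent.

Ending inventory = $10,780.57

After Purchase 1: 96 on hand, pool $1,857.60 (≈ $19.3500 each)
After Purchase 2: 264 on hand, pool $5,360.40 (≈ $20.3045 each)
Sale 1, sell 201: 201/264 × $5,360.40 → $4,081.21
After Purchase 3: 248 on hand, pool $5,497.19 (≈ $22.1661 each)
Sale 2, sell 8: 8/248 × $5,497.19 → $177.32
After Purchase 4: 509 on hand, pool $10,780.57 (≈ $21.1799 each)
Total COGS = $4,081.21 + $177.32 = $4,258.53
Ending inventory (cost pool remaining) = $10,780.57
Check: goods available $15,039.10 = COGS $4,258.53 + ending $10,780.57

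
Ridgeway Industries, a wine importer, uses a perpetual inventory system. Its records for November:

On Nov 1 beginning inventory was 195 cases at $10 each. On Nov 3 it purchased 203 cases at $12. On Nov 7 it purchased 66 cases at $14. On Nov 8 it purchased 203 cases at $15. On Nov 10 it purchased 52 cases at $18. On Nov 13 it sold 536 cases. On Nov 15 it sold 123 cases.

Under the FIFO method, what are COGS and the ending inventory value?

COGS = $8,235; ending inventory = $1,056

Nov 13, 536 sold [FIFO — oldest first]: 195 @ $10 + 203 @ $12 + 66 @ $14 + 72 @ $15 = $6,390
Nov 15, 123 sold [FIFO — oldest first]: 123 @ $15 = $1,845
Total COGS = $6,390 + $1,845 = $8,235
Ending inventory: 8 @ $15 + 52 @ $18 = $1,056
Check: goods available $9,291 = COGS $8,235 + ending $1,056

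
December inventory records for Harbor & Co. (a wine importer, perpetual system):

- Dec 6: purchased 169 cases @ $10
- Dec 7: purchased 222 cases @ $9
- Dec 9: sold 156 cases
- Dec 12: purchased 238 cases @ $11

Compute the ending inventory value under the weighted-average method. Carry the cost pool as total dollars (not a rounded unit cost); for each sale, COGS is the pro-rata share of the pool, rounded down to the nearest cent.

Ending inventory = $4,834.58

After Dec 6: 169 on hand, pool $1,690.00 (≈ $10.0000 each)
After Dec 7: 391 on hand, pool $3,688.00 (≈ $9.4322 each)
Dec 9, sell 156: 156/391 × $3,688.00 → $1,471.42
After Dec 12: 473 on hand, pool $4,834.58 (≈ $10.2211 each)
Ending inventory (cost pool remaining) = $4,834.58
Check: goods available $6,306.00 = COGS $1,471.42 + ending $4,834.58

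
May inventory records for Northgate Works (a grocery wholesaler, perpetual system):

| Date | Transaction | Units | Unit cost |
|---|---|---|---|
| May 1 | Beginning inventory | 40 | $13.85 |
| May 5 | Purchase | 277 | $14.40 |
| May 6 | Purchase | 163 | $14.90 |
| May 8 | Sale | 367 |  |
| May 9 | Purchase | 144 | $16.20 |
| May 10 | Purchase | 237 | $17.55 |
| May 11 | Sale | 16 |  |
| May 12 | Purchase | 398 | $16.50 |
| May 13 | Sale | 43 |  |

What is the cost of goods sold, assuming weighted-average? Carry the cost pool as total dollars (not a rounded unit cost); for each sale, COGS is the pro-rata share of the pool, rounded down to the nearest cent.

COGS = $6,302.37

After May 1: 40 on hand, pool $554.00 (≈ $13.8500 each)
After May 5: 317 on hand, pool $4,542.80 (≈ $14.3306 each)
After May 6: 480 on hand, pool $6,971.50 (≈ $14.5240 each)
May 8, sell 367: 367/480 × $6,971.50 → $5,330.29
After May 9: 257 on hand, pool $3,974.01 (≈ $15.4631 each)
After May 10: 494 on hand, pool $8,133.36 (≈ $16.4643 each)
May 11, sell 16: 16/494 × $8,133.36 → $263.42
After May 12: 876 on hand, pool $14,436.94 (≈ $16.4805 each)
May 13, sell 43: 43/876 × $14,436.94 → $708.66
Total COGS = $5,330.29 + $263.42 + $708.66 = $6,302.37
Ending inventory (cost pool remaining) = $13,728.28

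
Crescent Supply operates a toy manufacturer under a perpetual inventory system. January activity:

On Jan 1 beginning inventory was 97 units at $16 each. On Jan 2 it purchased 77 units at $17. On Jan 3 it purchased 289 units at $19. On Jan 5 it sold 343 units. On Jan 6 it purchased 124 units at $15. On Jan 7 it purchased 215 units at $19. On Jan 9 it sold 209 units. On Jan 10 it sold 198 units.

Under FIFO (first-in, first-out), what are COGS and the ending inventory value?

Jan 5, 343 sold [FIFO — oldest first]: 97 @ $16 + 77 @ $17 + 169 @ $19 = $6,072
Jan 9, 209 sold [FIFO — oldest first]: 120 @ $19 + 89 @ $15 = $3,615
Jan 10, 198 sold [FIFO — oldest first]: 35 @ $15 + 163 @ $19 = $3,622
Total COGS = $6,072 + $3,615 + $3,622 = $13,309
Ending inventory: 52 @ $19 = $988
Check: goods available $14,297 = COGS $13,309 + ending $988

COGS = $13,309; ending inventory = $988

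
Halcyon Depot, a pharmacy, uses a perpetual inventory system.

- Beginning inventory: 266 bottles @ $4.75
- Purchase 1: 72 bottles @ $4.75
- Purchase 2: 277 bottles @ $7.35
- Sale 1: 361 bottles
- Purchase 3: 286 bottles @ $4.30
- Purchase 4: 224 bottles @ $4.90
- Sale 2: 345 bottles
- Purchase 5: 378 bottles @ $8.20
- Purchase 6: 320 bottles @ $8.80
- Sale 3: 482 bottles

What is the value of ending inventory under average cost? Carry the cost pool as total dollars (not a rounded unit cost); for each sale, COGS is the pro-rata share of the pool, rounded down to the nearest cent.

After Beginning: 266 on hand, pool $1,263.50 (≈ $4.7500 each)
After Purchase 1: 338 on hand, pool $1,605.50 (≈ $4.7500 each)
After Purchase 2: 615 on hand, pool $3,641.45 (≈ $5.9211 each)
Sale 1, sell 361: 361/615 × $3,641.45 → $2,137.50
After Purchase 3: 540 on hand, pool $2,733.75 (≈ $5.0625 each)
After Purchase 4: 764 on hand, pool $3,831.35 (≈ $5.0149 each)
Sale 2, sell 345: 345/764 × $3,831.35 → $1,730.12
After Purchase 5: 797 on hand, pool $5,200.83 (≈ $6.5255 each)
After Purchase 6: 1117 on hand, pool $8,016.83 (≈ $7.1771 each)
Sale 3, sell 482: 482/1117 × $8,016.83 → $3,459.36
Total COGS = $2,137.50 + $1,730.12 + $3,459.36 = $7,326.98
Ending inventory (cost pool remaining) = $4,557.47

Ending inventory = $4,557.47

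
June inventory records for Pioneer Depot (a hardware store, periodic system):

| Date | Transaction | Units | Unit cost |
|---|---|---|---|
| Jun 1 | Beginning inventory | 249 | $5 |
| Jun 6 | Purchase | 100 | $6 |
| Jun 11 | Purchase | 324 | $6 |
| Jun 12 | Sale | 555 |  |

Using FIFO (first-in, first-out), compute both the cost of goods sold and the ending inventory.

COGS = $3,081; ending inventory = $708

Jun 12, 555 sold [FIFO — oldest first]: 249 @ $5 + 100 @ $6 + 206 @ $6 = $3,081
Ending inventory: 118 @ $6 = $708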